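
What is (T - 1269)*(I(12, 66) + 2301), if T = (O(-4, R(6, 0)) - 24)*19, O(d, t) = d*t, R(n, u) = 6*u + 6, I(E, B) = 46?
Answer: -5118807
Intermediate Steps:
R(n, u) = 6 + 6*u
T = -912 (T = (-4*(6 + 6*0) - 24)*19 = (-4*(6 + 0) - 24)*19 = (-4*6 - 24)*19 = (-24 - 24)*19 = -48*19 = -912)
(T - 1269)*(I(12, 66) + 2301) = (-912 - 1269)*(46 + 2301) = -2181*2347 = -5118807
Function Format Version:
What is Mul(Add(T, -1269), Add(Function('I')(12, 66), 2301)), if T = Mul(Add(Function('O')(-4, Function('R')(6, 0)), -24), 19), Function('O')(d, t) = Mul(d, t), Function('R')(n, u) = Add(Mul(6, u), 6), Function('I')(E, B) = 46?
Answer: -5118807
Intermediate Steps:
Function('R')(n, u) = Add(6, Mul(6, u))
T = -912 (T = Mul(Add(Mul(-4, Add(6, Mul(6, 0))), -24), 19) = Mul(Add(Mul(-4, Add(6, 0)), -24), 19) = Mul(Add(Mul(-4, 6), -24), 19) = Mul(Add(-24, -24), 19) = Mul(-48, 19) = -912)
Mul(Add(T, -1269), Add(Function('I')(12, 66), 2301)) = Mul(Add(-912, -1269), Add(46, 2301)) = Mul(-2181, 2347) = -5118807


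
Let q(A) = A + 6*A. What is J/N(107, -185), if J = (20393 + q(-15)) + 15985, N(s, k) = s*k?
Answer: -339/185 ≈ -1.8324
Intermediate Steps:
N(s, k) = k*s
q(A) = 7*A
J = 36273 (J = (20393 + 7*(-15)) + 15985 = (20393 - 105) + 15985 = 20288 + 15985 = 36273)
J/N(107, -185) = 36273/((-185*107)) = 36273/(-19795) = 36273*(-1/19795) = -339/185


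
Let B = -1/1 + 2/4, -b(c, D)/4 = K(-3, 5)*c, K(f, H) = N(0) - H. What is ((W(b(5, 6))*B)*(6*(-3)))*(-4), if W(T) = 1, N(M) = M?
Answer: -36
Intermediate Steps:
K(f, H) = -H (K(f, H) = 0 - H = -H)
b(c, D) = 20*c (b(c, D) = -4*(-1*5)*c = -(-20)*c = 20*c)
B = -1/2 (B = -1*1 + 2*(1/4) = -1 + 1/2 = -1/2 ≈ -0.50000)
((W(b(5, 6))*B)*(6*(-3)))*(-4) = ((1*(-1/2))*(6*(-3)))*(-4) = -1/2*(-18)*(-4) = 9*(-4) = -36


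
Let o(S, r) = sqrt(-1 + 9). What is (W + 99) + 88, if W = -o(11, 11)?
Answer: 187 - 2*sqrt(2) ≈ 184.17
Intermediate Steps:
o(S, r) = 2*sqrt(2) (o(S, r) = sqrt(8) = 2*sqrt(2))
W = -2*sqrt(2) ≈ -2.8284
(W + 99) + 88 = (-2*sqrt(2) + 99) + 88 = (99 - 2*sqrt(2)) + 88 = 187 - 2*sqrt(2)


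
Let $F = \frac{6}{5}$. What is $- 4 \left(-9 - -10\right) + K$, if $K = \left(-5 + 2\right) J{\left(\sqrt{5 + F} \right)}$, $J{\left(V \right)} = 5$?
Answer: $-19$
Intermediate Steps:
$F = \frac{6}{5}$ ($F = 6 \cdot \frac{1}{5} = \frac{6}{5} \approx 1.2$)
$K = -15$ ($K = \left(-5 + 2\right) 5 = \left(-3\right) 5 = -15$)
$- 4 \left(-9 - -10\right) + K = - 4 \left(-9 - -10\right) - 15 = - 4 \left(-9 + 10\right) - 15 = \left(-4\right) 1 - 15 = -4 - 15 = -19$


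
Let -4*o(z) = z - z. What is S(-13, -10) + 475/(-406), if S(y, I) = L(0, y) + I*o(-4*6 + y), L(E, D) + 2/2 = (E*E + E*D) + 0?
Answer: -881/406 ≈ -2.1700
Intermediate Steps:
o(z) = 0 (o(z) = -(z - z)/4 = -¼*0 = 0)
L(E, D) = -1 + E² + D*E (L(E, D) = -1 + ((E*E + E*D) + 0) = -1 + ((E² + D*E) + 0) = -1 + (E² + D*E) = -1 + E² + D*E)
S(y, I) = -1 (S(y, I) = (-1 + 0² + y*0) + I*0 = (-1 + 0 + 0) + 0 = -1 + 0 = -1)
S(-13, -10) + 475/(-406) = -1 + 475/(-406) = -1 + 475*(-1/406) = -1 - 475/406 = -881/406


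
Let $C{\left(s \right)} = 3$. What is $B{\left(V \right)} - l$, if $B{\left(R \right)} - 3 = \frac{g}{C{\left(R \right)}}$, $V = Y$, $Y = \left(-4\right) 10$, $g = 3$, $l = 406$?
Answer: $-402$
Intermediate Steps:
$Y = -40$
$V = -40$
$B{\left(R \right)} = 4$ ($B{\left(R \right)} = 3 + \frac{3}{3} = 3 + 3 \cdot \frac{1}{3} = 3 + 1 = 4$)
$B{\left(V \right)} - l = 4 - 406 = -402$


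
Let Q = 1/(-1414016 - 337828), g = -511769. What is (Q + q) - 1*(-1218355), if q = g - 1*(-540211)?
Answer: 2184193843667/1751844 ≈ 1.2468e+6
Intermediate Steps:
q = 28442 (q = -511769 - 1*(-540211) = -511769 + 540211 = 28442)
Q = -1/1751844 (Q = 1/(-1751844) = -1/1751844 ≈ -5.7083e-7)
(Q + q) - 1*(-1218355) = (-1/1751844 + 28442) - 1*(-1218355) = 49825947047/1751844 + 1218355 = 2184193843667/1751844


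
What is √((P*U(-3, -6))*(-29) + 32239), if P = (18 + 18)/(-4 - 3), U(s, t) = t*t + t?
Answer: √1798951/7 ≈ 191.61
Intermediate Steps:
U(s, t) = t + t² (U(s, t) = t² + t = t + t²)
P = -36/7 (P = 36/(-7) = 36*(-⅐) = -36/7 ≈ -5.1429)
√((P*U(-3, -6))*(-29) + 32239) = √(-(-216)*(1 - 6)/7*(-29) + 32239) = √(-(-216)*(-5)/7*(-29) + 32239) = √(-36/7*30*(-29) + 32239) = √(-1080/7*(-29) + 32239) = √(31320/7 + 32239) = √(256993/7) = √1798951/7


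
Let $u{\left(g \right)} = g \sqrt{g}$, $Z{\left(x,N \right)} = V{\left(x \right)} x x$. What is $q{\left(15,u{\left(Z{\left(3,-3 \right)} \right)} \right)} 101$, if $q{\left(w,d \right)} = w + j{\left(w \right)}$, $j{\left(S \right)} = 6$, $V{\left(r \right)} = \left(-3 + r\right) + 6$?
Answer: $2121$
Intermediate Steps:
$V{\left(r \right)} = 3 + r$
$Z{\left(x,N \right)} = x^{2} \left(3 + x\right)$ ($Z{\left(x,N \right)} = \left(3 + x\right) x x = x \left(3 + x\right) x = x^{2} \left(3 + x\right)$)
$u{\left(g \right)} = g^{\frac{3}{2}}$
$q{\left(w,d \right)} = 6 + w$ ($q{\left(w,d \right)} = w + 6 = 6 + w$)
$q{\left(15,u{\left(Z{\left(3,-3 \right)} \right)} \right)} 101 = \left(6 + 15\right) 101 = 21 \cdot 101 = 2121$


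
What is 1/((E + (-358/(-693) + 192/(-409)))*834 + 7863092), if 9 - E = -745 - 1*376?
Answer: 94479/831939683996 ≈ 1.1356e-7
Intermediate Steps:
E = 1130 (E = 9 - (-745 - 1*376) = 9 - (-745 - 376) = 9 - 1*(-1121) = 9 + 1121 = 1130)
1/((E + (-358/(-693) + 192/(-409)))*834 + 7863092) = 1/((1130 + (-358/(-693) + 192/(-409)))*834 + 7863092) = 1/((1130 + (-358*(-1/693) + 192*(-1/409)))*834 + 7863092) = 1/((1130 + (358/693 - 192/409))*834 + 7863092) = 1/((1130 + 13366/283437)*834 + 7863092) = 1/((320297176/283437)*834 + 7863092) = 1/(89042614928/94479 + 7863092) = 1/(831939683996/94479) = 94479/831939683996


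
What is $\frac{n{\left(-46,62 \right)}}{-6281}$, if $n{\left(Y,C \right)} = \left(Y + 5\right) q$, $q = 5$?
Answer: $\frac{205}{6281} \approx 0.032638$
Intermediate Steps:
$n{\left(Y,C \right)} = 25 + 5 Y$ ($n{\left(Y,C \right)} = \left(Y + 5\right) 5 = \left(5 + Y\right) 5 = 25 + 5 Y$)
$\frac{n{\left(-46,62 \right)}}{-6281} = \frac{25 + 5 \left(-46\right)}{-6281} = \left(25 - 230\right) \left(- \frac{1}{6281}\right) = \left(-205\right) \left(- \frac{1}{6281}\right) = \frac{205}{6281}$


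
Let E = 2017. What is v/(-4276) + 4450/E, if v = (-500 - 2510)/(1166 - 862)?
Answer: 2895321985/1310953184 ≈ 2.2086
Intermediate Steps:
v = -1505/152 (v = -3010/304 = -3010*1/304 = -1505/152 ≈ -9.9013)
v/(-4276) + 4450/E = -1505/152/(-4276) + 4450/2017 = -1505/152*(-1/4276) + 4450*(1/2017) = 1505/649952 + 4450/2017 = 2895321985/1310953184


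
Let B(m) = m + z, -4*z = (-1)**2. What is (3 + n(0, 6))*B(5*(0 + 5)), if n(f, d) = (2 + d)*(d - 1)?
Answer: 4257/4 ≈ 1064.3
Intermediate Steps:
n(f, d) = (-1 + d)*(2 + d) (n(f, d) = (2 + d)*(-1 + d) = (-1 + d)*(2 + d))
z = -1/4 (z = -1/4*(-1)**2 = -1/4*1 = -1/4 ≈ -0.25000)
B(m) = -1/4 + m (B(m) = m - 1/4 = -1/4 + m)
(3 + n(0, 6))*B(5*(0 + 5)) = (3 + (-2 + 6 + 6**2))*(-1/4 + 5*(0 + 5)) = (3 + (-2 + 6 + 36))*(-1/4 + 5*5) = (3 + 40)*(-1/4 + 25) = 43*(99/4) = 4257/4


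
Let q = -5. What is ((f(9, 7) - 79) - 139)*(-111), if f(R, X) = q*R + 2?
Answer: 28971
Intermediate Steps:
f(R, X) = 2 - 5*R (f(R, X) = -5*R + 2 = 2 - 5*R)
((f(9, 7) - 79) - 139)*(-111) = (((2 - 5*9) - 79) - 139)*(-111) = (((2 - 45) - 79) - 139)*(-111) = ((-43 - 79) - 139)*(-111) = (-122 - 139)*(-111) = -261*(-111) = 28971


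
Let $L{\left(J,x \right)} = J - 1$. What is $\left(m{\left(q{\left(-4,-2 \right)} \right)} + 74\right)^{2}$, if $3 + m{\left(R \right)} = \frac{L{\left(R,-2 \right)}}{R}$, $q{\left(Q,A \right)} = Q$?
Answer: $\frac{83521}{16} \approx 5220.1$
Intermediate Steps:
$L{\left(J,x \right)} = -1 + J$ ($L{\left(J,x \right)} = J - 1 = -1 + J$)
$m{\left(R \right)} = -3 + \frac{-1 + R}{R}$
$\left(m{\left(q{\left(-4,-2 \right)} \right)} + 74\right)^{2} = \left(\left(-2 - \frac{1}{-4}\right) + 74\right)^{2} = \left(\left(-2 - - \frac{1}{4}\right) + 74\right)^{2} = \left(\left(-2 + \frac{1}{4}\right) + 74\right)^{2} = \left(- \frac{7}{4} + 74\right)^{2} = \left(\frac{289}{4}\right)^{2} = \frac{83521}{16}$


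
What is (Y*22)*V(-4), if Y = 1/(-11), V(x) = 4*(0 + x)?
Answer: 32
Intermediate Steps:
V(x) = 4*x
Y = -1/11 ≈ -0.090909
(Y*22)*V(-4) = (-1/11*22)*(4*(-4)) = -2*(-16) = 32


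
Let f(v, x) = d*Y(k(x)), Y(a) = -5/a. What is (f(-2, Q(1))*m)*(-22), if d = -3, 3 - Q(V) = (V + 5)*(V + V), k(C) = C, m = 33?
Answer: 1210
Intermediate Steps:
Q(V) = 3 - 2*V*(5 + V) (Q(V) = 3 - (V + 5)*(V + V) = 3 - (5 + V)*2*V = 3 - 2*V*(5 + V))
f(v, x) = 15/x (f(v, x) = -(-15)/x = 15/x)
(f(-2, Q(1))*m)*(-22) = ((15/(3 - 10*1 - 2*1²))*33)*(-22) = ((15/(3 - 10 - 2*1))*33)*(-22) = ((15/(3 - 10 - 2))*33)*(-22) = ((15/(-9))*33)*(-22) = ((15*(-⅑))*33)*(-22) = -5/3*33*(-22) = -55*(-22) = 1210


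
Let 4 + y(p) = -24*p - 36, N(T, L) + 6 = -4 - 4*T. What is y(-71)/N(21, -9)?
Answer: -832/47 ≈ -17.702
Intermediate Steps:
N(T, L) = -10 - 4*T (N(T, L) = -6 + (-4 - 4*T) = -10 - 4*T)
y(p) = -40 - 24*p (y(p) = -4 + (-24*p - 36) = -4 + (-36 - 24*p) = -40 - 24*p)
y(-71)/N(21, -9) = (-40 - 24*(-71))/(-10 - 4*21) = (-40 + 1704)/(-10 - 84) = 1664/(-94) = 1664*(-1/94) = -832/47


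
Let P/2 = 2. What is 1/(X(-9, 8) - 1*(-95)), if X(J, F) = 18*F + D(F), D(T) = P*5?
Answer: 1/259 ≈ 0.0038610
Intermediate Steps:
P = 4 (P = 2*2 = 4)
D(T) = 20 (D(T) = 4*5 = 20)
X(J, F) = 20 + 18*F (X(J, F) = 18*F + 20 = 20 + 18*F)
1/(X(-9, 8) - 1*(-95)) = 1/((20 + 18*8) - 1*(-95)) = 1/((20 + 144) + 95) = 1/(164 + 95) = 1/259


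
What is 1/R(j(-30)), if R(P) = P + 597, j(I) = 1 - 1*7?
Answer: 1/591 ≈ 0.0016920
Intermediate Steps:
j(I) = -6 (j(I) = 1 - 7 = -6)
R(P) = 597 + P
1/R(j(-30)) = 1/(597 - 6) = 1/591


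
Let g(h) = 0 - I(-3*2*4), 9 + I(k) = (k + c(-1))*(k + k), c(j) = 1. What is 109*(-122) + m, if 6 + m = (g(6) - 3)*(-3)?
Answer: -10010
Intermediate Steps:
I(k) = -9 + 2*k*(1 + k) (I(k) = -9 + (k + 1)*(k + k) = -9 + (1 + k)*(2*k) = -9 + 2*k*(1 + k))
g(h) = -1095 (g(h) = 0 - (-9 + 2*(-3*2*4) + 2*(-3*2*4)²) = 0 - (-9 + 2*(-6*4) + 2*(-6*4)²) = 0 - (-9 + 2*(-24) + 2*(-24)²) = 0 - (-9 - 48 + 2*576) = 0 - (-9 - 48 + 1152) = 0 - 1*1095 = 0 - 1095 = -1095)
m = 3288 (m = -6 + (-1095 - 3)*(-3) = -6 - 1098*(-3) = -6 + 3294 = 3288)
109*(-122) + m = 109*(-122) + 3288 = -13298 + 3288 = -10010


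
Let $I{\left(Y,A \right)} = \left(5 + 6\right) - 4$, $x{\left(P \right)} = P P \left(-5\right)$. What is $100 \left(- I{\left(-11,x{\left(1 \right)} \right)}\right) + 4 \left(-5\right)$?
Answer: $-720$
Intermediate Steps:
$x{\left(P \right)} = - 5 P^{2}$ ($x{\left(P \right)} = P^{2} \left(-5\right) = - 5 P^{2}$)
$I{\left(Y,A \right)} = 7$ ($I{\left(Y,A \right)} = 11 - 4 = 7$)
$100 \left(- I{\left(-11,x{\left(1 \right)} \right)}\right) + 4 \left(-5\right) = 100 \left(\left(-1\right) 7\right) + 4 \left(-5\right) = 100 \left(-7\right) - 20 = -700 - 20 = -720$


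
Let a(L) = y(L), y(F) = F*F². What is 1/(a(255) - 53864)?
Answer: 1/16527511 ≈ 6.0505e-8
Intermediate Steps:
y(F) = F³
a(L) = L³
1/(a(255) - 53864) = 1/(255³ - 53864) = 1/(16581375 - 53864) = 1/16527511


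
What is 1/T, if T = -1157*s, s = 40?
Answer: -1/46280 ≈ -2.1608e-5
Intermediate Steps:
T = -46280 (T = -1157*40 = -46280)
1/T = 1/(-46280) = -1/46280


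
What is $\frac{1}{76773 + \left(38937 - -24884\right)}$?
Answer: $\frac{1}{140594} \approx 7.1127 \cdot 10^{-6}$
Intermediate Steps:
$\frac{1}{76773 + \left(38937 - -24884\right)} = \frac{1}{76773 + \left(38937 + 24884\right)} = \frac{1}{76773 + 63821} = \frac{1}{140594}$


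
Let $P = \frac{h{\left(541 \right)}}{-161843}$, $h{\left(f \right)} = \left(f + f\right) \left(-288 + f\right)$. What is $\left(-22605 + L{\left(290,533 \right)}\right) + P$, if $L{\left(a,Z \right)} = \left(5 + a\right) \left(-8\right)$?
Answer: $- \frac{367334931}{14713} \approx -24967.0$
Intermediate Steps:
$L{\left(a,Z \right)} = -40 - 8 a$
$h{\left(f \right)} = 2 f \left(-288 + f\right)$
$P = - \frac{24886}{14713}$ ($P = \frac{2 \cdot 541 \left(-288 + 541\right)}{-161843} = 2 \cdot 541 \cdot 253 \left(- \frac{1}{161843}\right) = 273746 \left(- \frac{1}{161843}\right) = - \frac{24886}{14713} \approx -1.6914$)
$\left(-22605 + L{\left(290,533 \right)}\right) + P = \left(-22605 - 2360\right) - \frac{24886}{14713} = -24965 - \frac{24886}{14713} = - \frac{367334931}{14713}$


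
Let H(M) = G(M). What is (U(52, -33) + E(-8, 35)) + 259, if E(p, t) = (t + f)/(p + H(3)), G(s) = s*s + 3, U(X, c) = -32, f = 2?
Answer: 945/4 ≈ 236.25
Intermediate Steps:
G(s) = 3 + s² (G(s) = s² + 3 = 3 + s²)
H(M) = 3 + M²
E(p, t) = (2 + t)/(12 + p) (E(p, t) = (t + 2)/(p + (3 + 3²)) = (2 + t)/(p + (3 + 9)) = (2 + t)/(p + 12) = (2 + t)/(12 + p))
(U(52, -33) + E(-8, 35)) + 259 = (-32 + (2 + 35)/(12 - 8)) + 259 = (-32 + 37/4) + 259 = -91/4 + 259 = 945/4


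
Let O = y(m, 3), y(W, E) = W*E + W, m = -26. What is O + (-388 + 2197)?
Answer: 1705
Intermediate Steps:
y(W, E) = W + E*W (y(W, E) = E*W + W = W + E*W)
O = -104 (O = -26*(1 + 3) = -26*4 = -104)
O + (-388 + 2197) = -104 + (-388 + 2197) = -104 + 1809 = 1705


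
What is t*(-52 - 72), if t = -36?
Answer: 4464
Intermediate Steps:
t*(-52 - 72) = -36*(-52 - 72) = -36*(-124) = 4464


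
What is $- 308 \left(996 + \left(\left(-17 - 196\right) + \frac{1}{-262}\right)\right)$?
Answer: $- \frac{31592330}{131} \approx -2.4116 \cdot 10^{5}$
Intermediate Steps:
$- 308 \left(996 + \left(\left(-17 - 196\right) + \frac{1}{-262}\right)\right) = - 308 \left(996 - \frac{55807}{262}\right) = \left(-308\right) \frac{205145}{262} = - \frac{31592330}{131}$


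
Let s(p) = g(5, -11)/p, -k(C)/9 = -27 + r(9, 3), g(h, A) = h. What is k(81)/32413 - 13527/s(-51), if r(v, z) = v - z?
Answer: 22360984146/162065 ≈ 1.3798e+5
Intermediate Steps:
k(C) = 189 (k(C) = -9*(-27 + (9 - 1*3)) = -9*(-27 + (9 - 3)) = -9*(-27 + 6) = -9*(-21) = 189)
s(p) = 5/p
k(81)/32413 - 13527/s(-51) = 189/32413 - 13527/(5/(-51)) = 189*(1/32413) - 13527/(5*(-1/51)) = 189/32413 - 13527/(-5/51) = 189/32413 - 13527*(-51/5) = 189/32413 + 689877/5 = 22360984146/162065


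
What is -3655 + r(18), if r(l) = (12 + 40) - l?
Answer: -3621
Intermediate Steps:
r(l) = 52 - l
-3655 + r(18) = -3655 + (52 - 1*18) = -3655 + (52 - 18) = -3655 + 34 = -3621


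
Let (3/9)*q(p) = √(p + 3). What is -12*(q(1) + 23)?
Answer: -348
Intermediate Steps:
q(p) = 3*√(3 + p) (q(p) = 3*√(p + 3) = 3*√(3 + p))
-12*(q(1) + 23) = -12*(3*√(3 + 1) + 23) = -12*(3*√4 + 23) = -12*(3*2 + 23) = -12*(6 + 23) = -12*29 = -348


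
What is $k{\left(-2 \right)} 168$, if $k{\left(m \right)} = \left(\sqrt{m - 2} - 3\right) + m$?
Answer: $-840 + 336 i \approx -840.0 + 336.0 i$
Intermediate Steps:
$k{\left(m \right)} = -3 + m + \sqrt{-2 + m}$ ($k{\left(m \right)} = \left(\sqrt{-2 + m} - 3\right) + m = \left(-3 + \sqrt{-2 + m}\right) + m = -3 + m + \sqrt{-2 + m}$)
$k{\left(-2 \right)} 168 = \left(-3 - 2 + \sqrt{-2 - 2}\right) 168 = \left(-3 - 2 + \sqrt{-4}\right) 168 = \left(-3 - 2 + 2 i\right) 168 = \left(-5 + 2 i\right) 168 = -840 + 336 i$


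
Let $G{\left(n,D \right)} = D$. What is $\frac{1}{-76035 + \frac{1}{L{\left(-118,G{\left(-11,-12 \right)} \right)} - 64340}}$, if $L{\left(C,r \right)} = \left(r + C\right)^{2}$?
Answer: $- \frac{47440}{3607100401} \approx -1.3152 \cdot 10^{-5}$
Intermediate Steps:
$L{\left(C,r \right)} = \left(C + r\right)^{2}$
$\frac{1}{-76035 + \frac{1}{L{\left(-118,G{\left(-11,-12 \right)} \right)} - 64340}} = \frac{1}{-76035 + \frac{1}{\left(-118 - 12\right)^{2} - 64340}} = \frac{1}{-76035 + \frac{1}{\left(-130\right)^{2} - 64340}} = \frac{1}{-76035 + \frac{1}{16900 - 64340}} = \frac{1}{-76035 + \frac{1}{-47440}} = \frac{1}{-76035 - \frac{1}{47440}} = \frac{1}{- \frac{3607100401}{47440}} = - \frac{47440}{3607100401}$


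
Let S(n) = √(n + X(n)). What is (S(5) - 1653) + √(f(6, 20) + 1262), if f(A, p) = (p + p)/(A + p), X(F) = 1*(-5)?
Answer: -1653 + √213538/13 ≈ -1617.5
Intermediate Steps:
X(F) = -5
f(A, p) = 2*p/(A + p) (f(A, p) = (2*p)/(A + p) = 2*p/(A + p))
S(n) = √(-5 + n) (S(n) = √(n - 5) = √(-5 + n))
(S(5) - 1653) + √(f(6, 20) + 1262) = (√(-5 + 5) - 1653) + √(2*20/(6 + 20) + 1262) = (√0 - 1653) + √(2*20/26 + 1262) = (0 - 1653) + √(2*20*(1/26) + 1262) = -1653 + √(20/13 + 1262) = -1653 + √(16426/13) = -1653 + √213538/13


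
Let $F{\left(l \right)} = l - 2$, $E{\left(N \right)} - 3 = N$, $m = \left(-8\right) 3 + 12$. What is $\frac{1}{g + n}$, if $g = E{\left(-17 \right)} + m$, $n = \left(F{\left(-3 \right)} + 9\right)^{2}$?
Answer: $- \frac{1}{10} \approx -0.1$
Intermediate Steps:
$m = -12$ ($m = -24 + 12 = -12$)
$E{\left(N \right)} = 3 + N$
$F{\left(l \right)} = -2 + l$
$n = 16$ ($n = \left(\left(-2 - 3\right) + 9\right)^{2} = \left(-5 + 9\right)^{2} = 4^{2} = 16$)
$g = -26$ ($g = \left(3 - 17\right) - 12 = -14 - 12 = -26$)
$\frac{1}{g + n} = \frac{1}{-26 + 16} = \frac{1}{-10} = - \frac{1}{10}$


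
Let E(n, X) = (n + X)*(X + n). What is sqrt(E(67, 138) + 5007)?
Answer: 2*sqrt(11758) ≈ 216.87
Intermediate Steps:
E(n, X) = (X + n)**2 (E(n, X) = (X + n)*(X + n) = (X + n)**2)
sqrt(E(67, 138) + 5007) = sqrt((138 + 67)**2 + 5007) = sqrt(205**2 + 5007) = sqrt(42025 + 5007) = sqrt(47032) = 2*sqrt(11758)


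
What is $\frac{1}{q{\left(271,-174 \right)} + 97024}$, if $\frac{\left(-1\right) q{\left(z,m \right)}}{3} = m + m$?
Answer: $\frac{1}{98068} \approx 1.0197 \cdot 10^{-5}$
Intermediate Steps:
$q{\left(z,m \right)} = - 6 m$ ($q{\left(z,m \right)} = - 3 \left(m + m\right) = - 3 \cdot 2 m = - 6 m$)
$\frac{1}{q{\left(271,-174 \right)} + 97024} = \frac{1}{\left(-6\right) \left(-174\right) + 97024} = \frac{1}{1044 + 97024} = \frac{1}{98068}$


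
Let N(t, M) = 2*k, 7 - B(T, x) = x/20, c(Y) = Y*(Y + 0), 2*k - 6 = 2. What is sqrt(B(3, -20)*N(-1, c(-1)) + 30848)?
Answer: 8*sqrt(483) ≈ 175.82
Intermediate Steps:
k = 4 (k = 3 + (1/2)*2 = 3 + 1 = 4)
c(Y) = Y**2 (c(Y) = Y*Y = Y**2)
B(T, x) = 7 - x/20
N(t, M) = 8 (N(t, M) = 2*4 = 8)
sqrt(B(3, -20)*N(-1, c(-1)) + 30848) = sqrt((7 - 1/20*(-20))*8 + 30848) = sqrt((7 + 1)*8 + 30848) = sqrt(8*8 + 30848) = sqrt(64 + 30848) = sqrt(30912) = 8*sqrt(483)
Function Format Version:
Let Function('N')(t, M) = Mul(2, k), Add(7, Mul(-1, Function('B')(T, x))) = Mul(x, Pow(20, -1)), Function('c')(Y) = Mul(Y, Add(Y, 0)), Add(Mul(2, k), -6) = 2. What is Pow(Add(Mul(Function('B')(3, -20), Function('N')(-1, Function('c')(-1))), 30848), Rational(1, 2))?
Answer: Mul(8, Pow(483, Rational(1, 2))) ≈ 175.82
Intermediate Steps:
k = 4 (k = Add(3, Mul(Rational(1, 2), 2)) = Add(3, 1) = 4)
Function('c')(Y) = Pow(Y, 2) (Function('c')(Y) = Mul(Y, Y) = Pow(Y, 2))
Function('B')(T, x) = Add(7, Mul(Rational(-1, 20), x)) (Function('B')(T, x) = Add(7, Mul(-1, Mul(x, Pow(20, -1)))) = Add(7, Mul(-1, Mul(x, Rational(1, 20)))) = Add(7, Mul(-1, Mul(Rational(1, 20), x))) = Add(7, Mul(Rational(-1, 20), x)))
Function('N')(t, M) = 8 (Function('N')(t, M) = Mul(2, 4) = 8)
Pow(Add(Mul(Function('B')(3, -20), Function('N')(-1, Function('c')(-1))), 30848), Rational(1, 2)) = Pow(Add(Mul(Add(7, Mul(Rational(-1, 20), -20)), 8), 30848), Rational(1, 2)) = Pow(Add(Mul(Add(7, 1), 8), 30848), Rational(1, 2)) = Pow(Add(Mul(8, 8), 30848), Rational(1, 2)) = Pow(Add(64, 30848), Rational(1, 2)) = Pow(30912, Rational(1, 2)) = Mul(8, Pow(483, Rational(1, 2)))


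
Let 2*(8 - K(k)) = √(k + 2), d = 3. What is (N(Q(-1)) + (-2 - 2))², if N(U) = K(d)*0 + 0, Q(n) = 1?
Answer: 16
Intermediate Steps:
K(k) = 8 - √(2 + k)/2 (K(k) = 8 - √(k + 2)/2 = 8 - √(2 + k)/2)
N(U) = 0 (N(U) = (8 - √(2 + 3)/2)*0 + 0 = (8 - √5/2)*0 + 0 = 0 + 0 = 0)
(N(Q(-1)) + (-2 - 2))² = (0 + (-2 - 2))² = (0 - 4)² = (-4)² = 16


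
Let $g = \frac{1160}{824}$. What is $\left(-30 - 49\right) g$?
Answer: $- \frac{11455}{103} \approx -111.21$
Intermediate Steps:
$g = \frac{145}{103}$ ($g = 1160 \cdot \frac{1}{824} = \frac{145}{103} \approx 1.4078$)
$\left(-30 - 49\right) g = \left(-30 - 49\right) \frac{145}{103} = \left(-79\right) \frac{145}{103} = - \frac{11455}{103}$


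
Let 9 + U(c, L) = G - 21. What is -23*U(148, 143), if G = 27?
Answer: 69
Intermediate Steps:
U(c, L) = -3 (U(c, L) = -9 + (27 - 21) = -9 + 6 = -3)
-23*U(148, 143) = -23*(-3) = 69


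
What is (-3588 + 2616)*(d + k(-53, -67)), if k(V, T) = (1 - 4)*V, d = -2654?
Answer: 2425140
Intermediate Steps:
k(V, T) = -3*V
(-3588 + 2616)*(d + k(-53, -67)) = (-3588 + 2616)*(-2654 - 3*(-53)) = -972*(-2654 + 159) = -972*(-2495) = 2425140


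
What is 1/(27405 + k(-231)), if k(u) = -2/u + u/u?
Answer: 231/6330788 ≈ 3.6488e-5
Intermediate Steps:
k(u) = 1 - 2/u (k(u) = -2/u + 1 = 1 - 2/u)
1/(27405 + k(-231)) = 1/(27405 + (-2 - 231)/(-231)) = 1/(27405 - 1/231*(-233)) = 1/(27405 + 233/231) = 1/(6330788/231) = 231/6330788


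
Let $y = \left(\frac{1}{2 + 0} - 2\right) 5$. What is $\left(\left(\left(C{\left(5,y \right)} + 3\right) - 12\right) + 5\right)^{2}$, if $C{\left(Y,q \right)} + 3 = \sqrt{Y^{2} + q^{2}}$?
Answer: $\frac{521}{4} - 35 \sqrt{13} \approx 4.0557$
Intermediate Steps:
$y = - \frac{15}{2}$ ($y = \left(\frac{1}{2} - 2\right) 5 = \left(- \frac{3}{2}\right) 5 = - \frac{15}{2} \approx -7.5$)
$C{\left(Y,q \right)} = -3 + \sqrt{Y^{2} + q^{2}}$
$\left(\left(\left(C{\left(5,y \right)} + 3\right) - 12\right) + 5\right)^{2} = \left(\left(\left(\left(-3 + \sqrt{5^{2} + \left(- \frac{15}{2}\right)^{2}}\right) + 3\right) - 12\right) + 5\right)^{2} = \left(\left(\left(\left(-3 + \sqrt{25 + \frac{225}{4}}\right) + 3\right) - 12\right) + 5\right)^{2} = \left(\left(\left(\left(-3 + \sqrt{\frac{325}{4}}\right) + 3\right) - 12\right) + 5\right)^{2} = \left(\left(\left(\left(-3 + \frac{5 \sqrt{13}}{2}\right) + 3\right) - 12\right) + 5\right)^{2} = \left(\left(\frac{5 \sqrt{13}}{2} - 12\right) + 5\right)^{2} = \left(\left(-12 + \frac{5 \sqrt{13}}{2}\right) + 5\right)^{2} = \left(-7 + \frac{5 \sqrt{13}}{2}\right)^{2}$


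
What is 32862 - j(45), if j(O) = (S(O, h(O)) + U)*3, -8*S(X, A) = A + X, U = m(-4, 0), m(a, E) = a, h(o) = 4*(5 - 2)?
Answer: 263163/8 ≈ 32895.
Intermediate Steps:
h(o) = 12 (h(o) = 4*3 = 12)
U = -4
S(X, A) = -A/8 - X/8 (S(X, A) = -(A + X)/8 = -A/8 - X/8)
j(O) = -33/2 - 3*O/8 (j(O) = ((-1/8*12 - O/8) - 4)*3 = ((-3/2 - O/8) - 4)*3 = (-11/2 - O/8)*3 = -33/2 - 3*O/8)
32862 - j(45) = 32862 - (-33/2 - 3/8*45) = 32862 - (-33/2 - 135/8) = 32862 - 1*(-267/8) = 32862 + 267/8 = 263163/8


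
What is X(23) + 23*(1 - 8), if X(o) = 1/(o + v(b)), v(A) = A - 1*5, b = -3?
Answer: -2414/15 ≈ -160.93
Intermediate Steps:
v(A) = -5 + A (v(A) = A - 5 = -5 + A)
X(o) = 1/(-8 + o) (X(o) = 1/(o + (-5 - 3)) = 1/(o - 8) = 1/(-8 + o))
X(23) + 23*(1 - 8) = 1/(-8 + 23) + 23*(1 - 8) = 1/15 + 23*(-7) = 1/15 - 161 = -2414/15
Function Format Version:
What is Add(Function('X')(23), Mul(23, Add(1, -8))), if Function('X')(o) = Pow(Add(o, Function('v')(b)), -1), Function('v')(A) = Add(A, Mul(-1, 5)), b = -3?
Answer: Rational(-2414, 15) ≈ -160.93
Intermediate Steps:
Function('v')(A) = Add(-5, A) (Function('v')(A) = Add(A, -5) = Add(-5, A))
Function('X')(o) = Pow(Add(-8, o), -1) (Function('X')(o) = Pow(Add(o, Add(-5, -3)), -1) = Pow(Add(o, -8), -1) = Pow(Add(-8, o), -1))
Add(Function('X')(23), Mul(23, Add(1, -8))) = Add(Pow(Add(-8, 23), -1), Mul(23, Add(1, -8))) = Add(Pow(15, -1), Mul(23, -7)) = Add(Rational(1, 15), -161) = Rational(-2414, 15)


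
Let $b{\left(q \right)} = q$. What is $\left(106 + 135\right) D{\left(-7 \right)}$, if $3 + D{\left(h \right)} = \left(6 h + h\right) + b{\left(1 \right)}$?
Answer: $-12291$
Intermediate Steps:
$D{\left(h \right)} = -2 + 7 h$ ($D{\left(h \right)} = -3 + \left(\left(6 h + h\right) + 1\right) = -3 + \left(7 h + 1\right) = -3 + \left(1 + 7 h\right) = -2 + 7 h$)
$\left(106 + 135\right) D{\left(-7 \right)} = \left(106 + 135\right) \left(-2 + 7 \left(-7\right)\right) = 241 \left(-2 - 49\right) = 241 \left(-51\right) = -12291$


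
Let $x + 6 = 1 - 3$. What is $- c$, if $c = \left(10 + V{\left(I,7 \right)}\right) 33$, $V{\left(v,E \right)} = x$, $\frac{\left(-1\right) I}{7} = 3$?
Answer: $-66$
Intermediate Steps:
$I = -21$ ($I = \left(-7\right) 3 = -21$)
$x = -8$ ($x = -6 + \left(1 - 3\right) = -6 - 2 = -8$)
$V{\left(v,E \right)} = -8$
$c = 66$ ($c = \left(10 - 8\right) 33 = 2 \cdot 33 = 66$)
$- c = \left(-1\right) 66 = -66$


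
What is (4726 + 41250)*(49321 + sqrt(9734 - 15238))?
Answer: 2267582296 + 367808*I*sqrt(86) ≈ 2.2676e+9 + 3.4109e+6*I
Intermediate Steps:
(4726 + 41250)*(49321 + sqrt(9734 - 15238)) = 45976*(49321 + sqrt(-5504)) = 45976*(49321 + 8*I*sqrt(86)) = 2267582296 + 367808*I*sqrt(86)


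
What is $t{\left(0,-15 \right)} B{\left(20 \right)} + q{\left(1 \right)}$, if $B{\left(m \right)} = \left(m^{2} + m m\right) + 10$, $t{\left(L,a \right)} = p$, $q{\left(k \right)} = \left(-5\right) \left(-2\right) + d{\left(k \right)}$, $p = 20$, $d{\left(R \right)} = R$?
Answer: $16211$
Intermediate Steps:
$q{\left(k \right)} = 10 + k$ ($q{\left(k \right)} = \left(-5\right) \left(-2\right) + k = 10 + k$)
$t{\left(L,a \right)} = 20$
$B{\left(m \right)} = 10 + 2 m^{2}$ ($B{\left(m \right)} = \left(m^{2} + m^{2}\right) + 10 = 2 m^{2} + 10 = 10 + 2 m^{2}$)
$t{\left(0,-15 \right)} B{\left(20 \right)} + q{\left(1 \right)} = 20 \left(10 + 2 \cdot 20^{2}\right) + \left(10 + 1\right) = 20 \left(10 + 2 \cdot 400\right) + 11 = 20 \left(10 + 800\right) + 11 = 20 \cdot 810 + 11 = 16200 + 11 = 16211$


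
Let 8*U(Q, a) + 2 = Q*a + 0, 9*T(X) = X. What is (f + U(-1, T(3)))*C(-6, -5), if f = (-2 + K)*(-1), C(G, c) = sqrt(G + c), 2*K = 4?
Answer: -7*I*sqrt(11)/24 ≈ -0.96735*I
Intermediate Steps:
T(X) = X/9
K = 2 (K = (1/2)*4 = 2)
U(Q, a) = -1/4 + Q*a/8 (U(Q, a) = -1/4 + (Q*a + 0)/8 = -1/4 + (Q*a)/8 = -1/4 + Q*a/8)
f = 0 (f = (-2 + 2)*(-1) = 0*(-1) = 0)
(f + U(-1, T(3)))*C(-6, -5) = (0 + (-1/4 + (1/8)*(-1)*((1/9)*3)))*sqrt(-6 - 5) = (0 + (-1/4 + (1/8)*(-1)*(1/3)))*sqrt(-11) = (0 + (-1/4 - 1/24))*(I*sqrt(11)) = (0 - 7/24)*(I*sqrt(11)) = -7*I*sqrt(11)/24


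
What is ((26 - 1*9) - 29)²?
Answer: 144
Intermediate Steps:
((26 - 1*9) - 29)² = ((26 - 9) - 29)² = (17 - 29)² = (-12)² = 144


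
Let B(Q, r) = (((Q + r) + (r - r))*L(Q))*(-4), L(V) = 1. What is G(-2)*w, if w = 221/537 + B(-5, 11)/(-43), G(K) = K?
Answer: -44782/23091 ≈ -1.9394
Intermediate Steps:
B(Q, r) = -4*Q - 4*r (B(Q, r) = (((Q + r) + (r - r))*1)*(-4) = (((Q + r) + 0)*1)*(-4) = ((Q + r)*1)*(-4) = (Q + r)*(-4) = -4*Q - 4*r)
w = 22391/23091 (w = 221/537 + (-4*(-5) - 4*11)/(-43) = 221*(1/537) + (20 - 44)*(-1/43) = 221/537 - 24*(-1/43) = 221/537 + 24/43 = 22391/23091 ≈ 0.96969)
G(-2)*w = -2*22391/23091 = -44782/23091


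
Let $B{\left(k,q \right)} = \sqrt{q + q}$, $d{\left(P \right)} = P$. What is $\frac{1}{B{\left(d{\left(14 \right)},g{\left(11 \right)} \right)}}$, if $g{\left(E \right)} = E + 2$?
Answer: $\frac{\sqrt{26}}{26} \approx 0.19612$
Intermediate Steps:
$g{\left(E \right)} = 2 + E$
$B{\left(k,q \right)} = \sqrt{2} \sqrt{q}$ ($B{\left(k,q \right)} = \sqrt{2 q} = \sqrt{2} \sqrt{q}$)
$\frac{1}{B{\left(d{\left(14 \right)},g{\left(11 \right)} \right)}} = \frac{1}{\sqrt{2} \sqrt{2 + 11}} = \frac{1}{\sqrt{2} \sqrt{13}} = \frac{1}{\sqrt{26}} = \frac{\sqrt{26}}{26}$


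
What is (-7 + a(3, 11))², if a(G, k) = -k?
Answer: 324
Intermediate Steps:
(-7 + a(3, 11))² = (-7 - 1*11)² = (-7 - 11)² = (-18)² = 324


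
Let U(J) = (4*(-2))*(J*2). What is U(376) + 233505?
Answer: 227489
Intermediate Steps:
U(J) = -16*J
U(376) + 233505 = -16*376 + 233505 = -6016 + 233505 = 227489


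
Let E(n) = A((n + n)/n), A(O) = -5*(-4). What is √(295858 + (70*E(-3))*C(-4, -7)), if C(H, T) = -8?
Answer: √284658 ≈ 533.53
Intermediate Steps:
A(O) = 20
E(n) = 20
√(295858 + (70*E(-3))*C(-4, -7)) = √(295858 + (70*20)*(-8)) = √(295858 + 1400*(-8)) = √(295858 - 11200) = √284658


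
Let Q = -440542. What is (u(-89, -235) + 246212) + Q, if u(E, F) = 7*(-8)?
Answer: -194386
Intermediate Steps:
u(E, F) = -56
(u(-89, -235) + 246212) + Q = (-56 + 246212) - 440542 = 246156 - 440542 = -194386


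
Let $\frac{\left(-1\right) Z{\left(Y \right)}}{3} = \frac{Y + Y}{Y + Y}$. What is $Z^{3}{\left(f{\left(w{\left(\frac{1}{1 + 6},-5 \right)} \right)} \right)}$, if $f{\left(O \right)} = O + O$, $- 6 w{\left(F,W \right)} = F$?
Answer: $-27$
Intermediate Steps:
$w{\left(F,W \right)} = - \frac{F}{6}$
$f{\left(O \right)} = 2 O$
$Z{\left(Y \right)} = -3$ ($Z{\left(Y \right)} = - 3 \frac{Y + Y}{Y + Y} = - 3 \frac{2 Y}{2 Y} = - 3 \cdot 2 Y \frac{1}{2 Y} = \left(-3\right) 1 = -3$)
$Z^{3}{\left(f{\left(w{\left(\frac{1}{1 + 6},-5 \right)} \right)} \right)} = \left(-3\right)^{3} = -27$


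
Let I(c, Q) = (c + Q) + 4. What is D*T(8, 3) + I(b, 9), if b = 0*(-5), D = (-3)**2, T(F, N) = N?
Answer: 40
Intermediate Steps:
D = 9
b = 0
I(c, Q) = 4 + Q + c (I(c, Q) = (Q + c) + 4 = 4 + Q + c)
D*T(8, 3) + I(b, 9) = 9*3 + (4 + 9 + 0) = 27 + 13 = 40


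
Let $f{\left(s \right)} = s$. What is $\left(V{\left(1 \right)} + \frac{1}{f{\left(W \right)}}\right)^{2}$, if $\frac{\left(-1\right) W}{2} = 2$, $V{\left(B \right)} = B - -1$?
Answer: $\frac{49}{16} \approx 3.0625$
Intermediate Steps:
$V{\left(B \right)} = 1 + B$ ($V{\left(B \right)} = B + 1 = 1 + B$)
$W = -4$ ($W = \left(-2\right) 2 = -4$)
$\left(V{\left(1 \right)} + \frac{1}{f{\left(W \right)}}\right)^{2} = \left(\left(1 + 1\right) + \frac{1}{-4}\right)^{2} = \left(2 - \frac{1}{4}\right)^{2} = \left(\frac{7}{4}\right)^{2} = \frac{49}{16}$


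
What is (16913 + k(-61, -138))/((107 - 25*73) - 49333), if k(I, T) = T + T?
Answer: -16637/51051 ≈ -0.32589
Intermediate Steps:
k(I, T) = 2*T
(16913 + k(-61, -138))/((107 - 25*73) - 49333) = (16913 + 2*(-138))/((107 - 25*73) - 49333) = (16913 - 276)/((107 - 1825) - 49333) = 16637/(-1718 - 49333) = 16637/(-51051) = 16637*(-1/51051) = -16637/51051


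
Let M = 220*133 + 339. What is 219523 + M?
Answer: 249122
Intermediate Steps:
M = 29599 (M = 29260 + 339 = 29599)
219523 + M = 219523 + 29599 = 249122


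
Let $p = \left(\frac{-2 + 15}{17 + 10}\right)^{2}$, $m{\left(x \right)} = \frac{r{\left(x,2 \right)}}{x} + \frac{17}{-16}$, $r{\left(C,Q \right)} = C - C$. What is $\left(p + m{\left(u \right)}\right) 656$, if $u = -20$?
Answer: $- \frac{397249}{729} \approx -544.92$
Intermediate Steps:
$r{\left(C,Q \right)} = 0$
$m{\left(x \right)} = - \frac{17}{16}$ ($m{\left(x \right)} = \frac{0}{x} + \frac{17}{-16} = 0 + 17 \left(- \frac{1}{16}\right) = 0 - \frac{17}{16} = - \frac{17}{16}$)
$p = \frac{169}{729}$ ($p = \left(\frac{13}{27}\right)^{2} = \frac{169}{729} \approx 0.23182$)
$\left(p + m{\left(u \right)}\right) 656 = \left(\frac{169}{729} - \frac{17}{16}\right) 656 = \left(- \frac{9689}{11664}\right) 656 = - \frac{397249}{729}$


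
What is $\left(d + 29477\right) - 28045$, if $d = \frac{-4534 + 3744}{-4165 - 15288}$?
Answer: $\frac{27857486}{19453} \approx 1432.0$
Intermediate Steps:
$d = \frac{790}{19453}$ ($d = - \frac{790}{-19453} = \left(-790\right) \left(- \frac{1}{19453}\right) = \frac{790}{19453} \approx 0.040611$)
$\left(d + 29477\right) - 28045 = \left(\frac{790}{19453} + 29477\right) - 28045 = \frac{573416871}{19453} - 28045 = \frac{27857486}{19453}$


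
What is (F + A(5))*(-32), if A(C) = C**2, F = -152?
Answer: 4064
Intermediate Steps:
(F + A(5))*(-32) = (-152 + 5**2)*(-32) = (-152 + 25)*(-32) = -127*(-32) = 4064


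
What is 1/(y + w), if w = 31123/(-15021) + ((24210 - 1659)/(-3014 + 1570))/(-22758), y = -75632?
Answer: -164542797864/12445041702205823 ≈ -1.3222e-5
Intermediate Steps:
w = -340814155775/164542797864 (w = 31123*(-1/15021) + (22551/(-1444))*(-1/22758) = -31123/15021 + (22551*(-1/1444))*(-1/22758) = -31123/15021 - 22551/1444*(-1/22758) = -31123/15021 + 7517/10954184 = -340814155775/164542797864 ≈ -2.0713)
1/(y + w) = 1/(-75632 - 340814155775/164542797864) = 1/(-12445041702205823/164542797864) = -164542797864/12445041702205823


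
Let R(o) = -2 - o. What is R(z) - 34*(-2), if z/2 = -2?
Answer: 70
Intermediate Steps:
z = -4 (z = 2*(-2) = -4)
R(z) - 34*(-2) = (-2 - 1*(-4)) - 34*(-2) = (-2 + 4) + 68 = 2 + 68 = 70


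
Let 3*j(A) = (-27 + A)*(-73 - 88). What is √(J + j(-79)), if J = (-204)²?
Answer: √425742/3 ≈ 217.50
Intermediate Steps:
J = 41616
j(A) = 1449 - 161*A/3 (j(A) = ((-27 + A)*(-73 - 88))/3 = ((-27 + A)*(-161))/3 = (4347 - 161*A)/3 = 1449 - 161*A/3)
√(J + j(-79)) = √(41616 + (1449 - 161/3*(-79))) = √(41616 + (1449 + 12719/3)) = √(41616 + 17066/3) = √(141914/3) = √425742/3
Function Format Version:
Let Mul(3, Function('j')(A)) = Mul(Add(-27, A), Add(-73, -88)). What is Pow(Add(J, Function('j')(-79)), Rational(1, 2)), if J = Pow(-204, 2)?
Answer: Mul(Rational(1, 3), Pow(425742, Rational(1, 2))) ≈ 217.50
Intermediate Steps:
J = 41616
Function('j')(A) = Add(1449, Mul(Rational(-161, 3), A)) (Function('j')(A) = Mul(Rational(1, 3), Mul(Add(-27, A), Add(-73, -88))) = Mul(Rational(1, 3), Mul(Add(-27, A), -161)) = Mul(Rational(1, 3), Add(4347, Mul(-161, A))) = Add(1449, Mul(Rational(-161, 3), A)))
Pow(Add(J, Function('j')(-79)), Rational(1, 2)) = Pow(Add(41616, Add(1449, Mul(Rational(-161, 3), -79))), Rational(1, 2)) = Pow(Add(41616, Add(1449, Rational(12719, 3))), Rational(1, 2)) = Pow(Add(41616, Rational(17066, 3)), Rational(1, 2)) = Pow(Rational(141914, 3), Rational(1, 2)) = Mul(Rational(1, 3), Pow(425742, Rational(1, 2)))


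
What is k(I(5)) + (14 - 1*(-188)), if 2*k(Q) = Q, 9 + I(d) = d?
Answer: 200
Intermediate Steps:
I(d) = -9 + d
k(Q) = Q/2
k(I(5)) + (14 - 1*(-188)) = (-9 + 5)/2 + (14 - 1*(-188)) = (½)*(-4) + (14 + 188) = -2 + 202 = 200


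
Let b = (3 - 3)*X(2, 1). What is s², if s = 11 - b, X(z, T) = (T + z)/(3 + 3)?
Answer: 121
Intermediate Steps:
X(z, T) = T/6 + z/6 (X(z, T) = (T + z)/6 = (T + z)*(⅙) = T/6 + z/6)
b = 0 (b = (3 - 3)*((⅙)*1 + (⅙)*2) = 0*(⅙ + ⅓) = 0*(½) = 0)
s = 11 (s = 11 - 1*0 = 11 + 0 = 11)
s² = 11² = 121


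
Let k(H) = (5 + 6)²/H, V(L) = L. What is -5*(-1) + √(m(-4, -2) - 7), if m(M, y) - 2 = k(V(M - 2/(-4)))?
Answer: 5 + I*√1939/7 ≈ 5.0 + 6.2906*I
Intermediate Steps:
k(H) = 121/H (k(H) = 11²/H = 121/H)
m(M, y) = 2 + 121/(½ + M) (m(M, y) = 2 + 121/(M - 2/(-4)) = 2 + 121/(M - 2*(-1)/4) = 2 + 121/(M - 1*(-½)) = 2 + 121/(M + ½) = 2 + 121/(½ + M))
-5*(-1) + √(m(-4, -2) - 7) = -5*(-1) + √(4*(61 - 4)/(1 + 2*(-4)) - 7) = 5 + √(4*57/(1 - 8) - 7) = 5 + √(4*57/(-7) - 7) = 5 + √(4*(-⅐)*57 - 7) = 5 + √(-228/7 - 7) = 5 + √(-277/7) = 5 + I*√1939/7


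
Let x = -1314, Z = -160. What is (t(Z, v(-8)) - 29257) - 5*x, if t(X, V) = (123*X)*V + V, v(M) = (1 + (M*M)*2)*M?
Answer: 20286041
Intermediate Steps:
v(M) = M*(1 + 2*M²) (v(M) = (1 + M²*2)*M = (1 + 2*M²)*M = M*(1 + 2*M²))
t(X, V) = V + 123*V*X (t(X, V) = 123*V*X + V = V + 123*V*X)
(t(Z, v(-8)) - 29257) - 5*x = ((-8 + 2*(-8)³)*(1 + 123*(-160)) - 29257) - 5*(-1314) = ((-8 + 2*(-512))*(1 - 19680) - 29257) + 6570 = ((-8 - 1024)*(-19679) - 29257) + 6570 = (-1032*(-19679) - 29257) + 6570 = (20308728 - 29257) + 6570 = 20279471 + 6570 = 20286041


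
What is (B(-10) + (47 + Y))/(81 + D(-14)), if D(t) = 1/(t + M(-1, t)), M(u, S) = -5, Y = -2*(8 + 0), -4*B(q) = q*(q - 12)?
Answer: -228/769 ≈ -0.29649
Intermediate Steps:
B(q) = -q*(-12 + q)/4 (B(q) = -q*(q - 12)/4 = -q*(-12 + q)/4)
Y = -16 (Y = -2*8 = -16)
D(t) = 1/(-5 + t) (D(t) = 1/(t - 5) = 1/(-5 + t))
(B(-10) + (47 + Y))/(81 + D(-14)) = ((¼)*(-10)*(12 - 1*(-10)) + (47 - 16))/(81 + 1/(-5 - 14)) = ((¼)*(-10)*(12 + 10) + 31)/(81 + 1/(-19)) = ((¼)*(-10)*22 + 31)/(81 - 1/19) = (-55 + 31)/(1538/19) = -24*19/1538 = -228/769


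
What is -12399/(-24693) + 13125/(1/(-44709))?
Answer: -4829997095242/8231 ≈ -5.8681e+8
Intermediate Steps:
-12399/(-24693) + 13125/(1/(-44709)) = -12399*(-1/24693) + 13125/(-1/44709) = 4133/8231 + 13125*(-44709) = 4133/8231 - 586805625 = -4829997095242/8231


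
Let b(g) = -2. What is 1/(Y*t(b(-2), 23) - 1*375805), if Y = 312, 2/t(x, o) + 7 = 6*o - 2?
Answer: -43/16159407 ≈ -2.6610e-6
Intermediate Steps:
t(x, o) = 2/(-9 + 6*o) (t(x, o) = 2/(-7 + (6*o - 2)) = 2/(-7 + (-2 + 6*o)) = 2/(-9 + 6*o))
1/(Y*t(b(-2), 23) - 1*375805) = 1/(312*(2/(3*(-3 + 2*23))) - 1*375805) = 1/(312*(2/(3*(-3 + 46))) - 375805) = 1/(312*((2/3)/43) - 375805) = 1/(312*((2/3)*(1/43)) - 375805) = 1/(312*(2/129) - 375805) = 1/(208/43 - 375805) = 1/(-16159407/43) = -43/16159407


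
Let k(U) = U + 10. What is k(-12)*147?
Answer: -294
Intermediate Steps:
k(U) = 10 + U
k(-12)*147 = (10 - 12)*147 = -2*147 = -294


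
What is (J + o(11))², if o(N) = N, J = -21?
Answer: 100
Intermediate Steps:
(J + o(11))² = (-21 + 11)² = (-10)² = 100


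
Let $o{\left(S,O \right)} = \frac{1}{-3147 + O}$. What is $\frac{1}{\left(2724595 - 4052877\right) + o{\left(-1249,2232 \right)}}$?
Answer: $- \frac{915}{1215378031} \approx -7.5285 \cdot 10^{-7}$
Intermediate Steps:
$\frac{1}{\left(2724595 - 4052877\right) + o{\left(-1249,2232 \right)}} = \frac{1}{\left(2724595 - 4052877\right) + \frac{1}{-3147 + 2232}} = \frac{1}{-1328282 + \frac{1}{-915}} = \frac{1}{-1328282 - \frac{1}{915}} = \frac{1}{- \frac{1215378031}{915}} = - \frac{915}{1215378031}$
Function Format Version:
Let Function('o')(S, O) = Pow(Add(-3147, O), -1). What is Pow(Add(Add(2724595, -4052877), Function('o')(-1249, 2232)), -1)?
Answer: Rational(-915, 1215378031) ≈ -7.5285e-7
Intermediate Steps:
Pow(Add(Add(2724595, -4052877), Function('o')(-1249, 2232)), -1) = Pow(Add(Add(2724595, -4052877), Pow(Add(-3147, 2232), -1)), -1) = Pow(Add(-1328282, Pow(-915, -1)), -1) = Pow(Add(-1328282, Rational(-1, 915)), -1) = Pow(Rational(-1215378031, 915), -1) = Rational(-915, 1215378031)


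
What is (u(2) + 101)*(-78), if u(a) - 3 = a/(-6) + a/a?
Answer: -8164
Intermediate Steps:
u(a) = 4 - a/6 (u(a) = 3 + (a/(-6) + a/a) = 3 + (a*(-1/6) + 1) = 3 + (-a/6 + 1) = 3 + (1 - a/6) = 4 - a/6)
(u(2) + 101)*(-78) = ((4 - 1/6*2) + 101)*(-78) = ((4 - 1/3) + 101)*(-78) = (11/3 + 101)*(-78) = (314/3)*(-78) = -8164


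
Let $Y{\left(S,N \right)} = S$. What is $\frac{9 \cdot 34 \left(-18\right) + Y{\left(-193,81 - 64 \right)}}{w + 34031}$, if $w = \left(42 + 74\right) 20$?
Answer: $- \frac{5701}{36351} \approx -0.15683$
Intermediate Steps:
$w = 2320$ ($w = 116 \cdot 20 = 2320$)
$\frac{9 \cdot 34 \left(-18\right) + Y{\left(-193,81 - 64 \right)}}{w + 34031} = \frac{9 \cdot 34 \left(-18\right) - 193}{2320 + 34031} = \frac{306 \left(-18\right) - 193}{36351} = \left(-5508 - 193\right) \frac{1}{36351} = \left(-5701\right) \frac{1}{36351} = - \frac{5701}{36351}$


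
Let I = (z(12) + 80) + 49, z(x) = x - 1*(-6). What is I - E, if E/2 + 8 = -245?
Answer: 653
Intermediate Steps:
z(x) = 6 + x (z(x) = x + 6 = 6 + x)
E = -506 (E = -16 + 2*(-245) = -16 - 490 = -506)
I = 147 (I = ((6 + 12) + 80) + 49 = (18 + 80) + 49 = 98 + 49 = 147)
I - E = 147 - 1*(-506) = 147 + 506 = 653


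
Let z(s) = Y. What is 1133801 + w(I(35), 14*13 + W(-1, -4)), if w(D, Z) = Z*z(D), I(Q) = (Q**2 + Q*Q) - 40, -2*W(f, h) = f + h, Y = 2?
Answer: 1134170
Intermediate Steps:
z(s) = 2
W(f, h) = -f/2 - h/2 (W(f, h) = -(f + h)/2 = -f/2 - h/2)
I(Q) = -40 + 2*Q**2 (I(Q) = (Q**2 + Q**2) - 40 = 2*Q**2 - 40 = -40 + 2*Q**2)
w(D, Z) = 2*Z (w(D, Z) = Z*2 = 2*Z)
1133801 + w(I(35), 14*13 + W(-1, -4)) = 1133801 + 2*(14*13 + (-1/2*(-1) - 1/2*(-4))) = 1133801 + 2*(182 + (1/2 + 2)) = 1133801 + 2*(182 + 5/2) = 1133801 + 2*(369/2) = 1133801 + 369 = 1134170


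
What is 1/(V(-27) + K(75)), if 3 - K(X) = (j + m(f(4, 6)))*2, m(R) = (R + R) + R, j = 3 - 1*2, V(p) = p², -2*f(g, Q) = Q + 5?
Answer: 1/763 ≈ 0.0013106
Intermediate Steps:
f(g, Q) = -5/2 - Q/2 (f(g, Q) = -(Q + 5)/2 = -(5 + Q)/2 = -5/2 - Q/2)
j = 1 (j = 3 - 2 = 1)
m(R) = 3*R (m(R) = 2*R + R = 3*R)
K(X) = 34 (K(X) = 3 - (1 + 3*(-5/2 - ½*6))*2 = 3 - (1 + 3*(-5/2 - 3))*2 = 3 - (1 + 3*(-11/2))*2 = 3 - (1 - 33/2)*2 = 3 - (-31)*2/2 = 3 - 1*(-31) = 3 + 31 = 34)
1/(V(-27) + K(75)) = 1/((-27)² + 34) = 1/(729 + 34) = 1/763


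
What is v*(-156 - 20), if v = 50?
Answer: -8800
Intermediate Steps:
v*(-156 - 20) = 50*(-156 - 20) = 50*(-176) = -8800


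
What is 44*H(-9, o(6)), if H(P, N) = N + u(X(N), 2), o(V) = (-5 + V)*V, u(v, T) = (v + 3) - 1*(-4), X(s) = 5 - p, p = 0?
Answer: 792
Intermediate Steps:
X(s) = 5 (X(s) = 5 - 1*0 = 5 + 0 = 5)
u(v, T) = 7 + v (u(v, T) = (3 + v) + 4 = 7 + v)
o(V) = V*(-5 + V)
H(P, N) = 12 + N (H(P, N) = N + (7 + 5) = N + 12 = 12 + N)
44*H(-9, o(6)) = 44*(12 + 6*(-5 + 6)) = 44*(12 + 6*1) = 44*(12 + 6) = 44*18 = 792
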